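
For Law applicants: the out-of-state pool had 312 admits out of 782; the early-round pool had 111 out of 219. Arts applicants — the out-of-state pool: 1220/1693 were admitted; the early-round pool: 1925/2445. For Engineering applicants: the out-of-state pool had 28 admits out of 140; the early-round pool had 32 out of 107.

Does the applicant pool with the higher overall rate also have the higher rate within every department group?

Law: the out-of-state pool 312/782 = 39.9%, the early-round pool 111/219 = 50.7% → the early-round pool
Arts: the out-of-state pool 1220/1693 = 72.1%, the early-round pool 1925/2445 = 78.7% → the early-round pool
Engineering: the out-of-state pool 28/140 = 20.0%, the early-round pool 32/107 = 29.9% → the early-round pool
Overall: the out-of-state pool 1560/2615 = 59.7%, the early-round pool 2068/2771 = 74.6% → the early-round pool
The early-round pool wins overall and in every department group — no reversal.

Yes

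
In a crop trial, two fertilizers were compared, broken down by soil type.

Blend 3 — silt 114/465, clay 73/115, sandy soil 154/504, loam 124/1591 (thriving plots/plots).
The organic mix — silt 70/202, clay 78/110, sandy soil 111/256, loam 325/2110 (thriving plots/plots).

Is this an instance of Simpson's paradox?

Silt: Blend 3 114/465 = 24.5%, the organic mix 70/202 = 34.7% → the organic mix
Clay: Blend 3 73/115 = 63.5%, the organic mix 78/110 = 70.9% → the organic mix
Sandy soil: Blend 3 154/504 = 30.6%, the organic mix 111/256 = 43.4% → the organic mix
Loam: Blend 3 124/1591 = 7.8%, the organic mix 325/2110 = 15.4% → the organic mix
Overall: Blend 3 465/2675 = 17.4%, the organic mix 584/2678 = 21.8% → the organic mix
The organic mix wins overall and in every soil group — no reversal.

No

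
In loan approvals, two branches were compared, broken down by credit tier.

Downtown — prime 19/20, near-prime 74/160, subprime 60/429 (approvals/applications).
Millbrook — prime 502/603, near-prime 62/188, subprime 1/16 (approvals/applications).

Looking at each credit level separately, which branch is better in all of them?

Prime: Downtown 19/20 = 95.0%, Millbrook 502/603 = 83.3% → Downtown
Near-prime: Downtown 74/160 = 46.2%, Millbrook 62/188 = 33.0% → Downtown
Subprime: Downtown 60/429 = 14.0%, Millbrook 1/16 = 6.2% → Downtown
Downtown has the higher rate in all 3 groups.

Downtown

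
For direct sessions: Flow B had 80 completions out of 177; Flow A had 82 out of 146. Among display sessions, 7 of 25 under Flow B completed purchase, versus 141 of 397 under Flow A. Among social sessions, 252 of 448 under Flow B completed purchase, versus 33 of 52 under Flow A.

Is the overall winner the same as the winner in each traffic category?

No

Direct: Flow B 80/177 = 45.2%, Flow A 82/146 = 56.2% → Flow A
Display: Flow B 7/25 = 28.0%, Flow A 141/397 = 35.5% → Flow A
Social: Flow B 252/448 = 56.2%, Flow A 33/52 = 63.5% → Flow A
Overall: Flow B 339/650 = 52.2%, Flow A 256/595 = 43.0% → Flow B
Flow A wins each traffic group but Flow B wins overall — the comparison reverses. Flow A's sessions skew toward display, which has a lower base rate.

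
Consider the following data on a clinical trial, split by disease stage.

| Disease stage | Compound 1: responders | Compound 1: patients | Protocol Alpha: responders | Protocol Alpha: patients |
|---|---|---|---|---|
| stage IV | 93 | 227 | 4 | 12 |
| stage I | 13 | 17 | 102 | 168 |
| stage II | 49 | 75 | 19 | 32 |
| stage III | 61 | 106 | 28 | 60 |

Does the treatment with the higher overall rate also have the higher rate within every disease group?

No

Stage IV: Compound 1 93/227 = 41.0%, Protocol Alpha 4/12 = 33.3% → Compound 1
Stage I: Compound 1 13/17 = 76.5%, Protocol Alpha 102/168 = 60.7% → Compound 1
Stage II: Compound 1 49/75 = 65.3%, Protocol Alpha 19/32 = 59.4% → Compound 1
Stage III: Compound 1 61/106 = 57.5%, Protocol Alpha 28/60 = 46.7% → Compound 1
Overall: Compound 1 216/425 = 50.8%, Protocol Alpha 153/272 = 56.2% → Protocol Alpha
Compound 1 wins each disease group but Protocol Alpha wins overall — the comparison reverses. Compound 1's patients skew toward stage IV, which has a lower base rate.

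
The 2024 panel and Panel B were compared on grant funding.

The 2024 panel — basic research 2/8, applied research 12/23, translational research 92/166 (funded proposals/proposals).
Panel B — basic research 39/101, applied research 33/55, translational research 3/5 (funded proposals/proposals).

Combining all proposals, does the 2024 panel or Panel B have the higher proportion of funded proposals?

Basic research: the 2024 panel 2/8 = 25.0%, Panel B 39/101 = 38.6% → Panel B
Applied research: the 2024 panel 12/23 = 52.2%, Panel B 33/55 = 60.0% → Panel B
Translational research: the 2024 panel 92/166 = 55.4%, Panel B 3/5 = 60.0% → Panel B
Overall: the 2024 panel 106/197 = 53.8%, Panel B 75/161 = 46.6% → the 2024 panel
(Panel B wins every proposal group but the 2024 panel wins overall — Panel B's proposals skew toward the low-rate basic research group.)

the 2024 panel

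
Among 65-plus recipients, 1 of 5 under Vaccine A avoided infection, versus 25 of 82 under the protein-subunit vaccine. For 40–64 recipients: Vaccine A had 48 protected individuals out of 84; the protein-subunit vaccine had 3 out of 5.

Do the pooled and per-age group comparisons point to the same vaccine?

No

65-plus: Vaccine A 1/5 = 20.0%, the protein-subunit vaccine 25/82 = 30.5% → the protein-subunit vaccine
40–64: Vaccine A 48/84 = 57.1%, the protein-subunit vaccine 3/5 = 60.0% → the protein-subunit vaccine
Overall: Vaccine A 49/89 = 55.1%, the protein-subunit vaccine 28/87 = 32.2% → Vaccine A
The protein-subunit vaccine wins each age group but Vaccine A wins overall — the comparison reverses. The protein-subunit vaccine's recipients skew toward 65-plus, which has a lower base rate.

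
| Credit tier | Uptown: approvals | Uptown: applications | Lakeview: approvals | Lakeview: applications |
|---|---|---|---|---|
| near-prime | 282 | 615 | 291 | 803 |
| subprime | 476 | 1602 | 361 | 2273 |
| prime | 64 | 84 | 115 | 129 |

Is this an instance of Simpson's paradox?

Near-prime: Uptown 282/615 = 45.9%, Lakeview 291/803 = 36.2% → Uptown
Subprime: Uptown 476/1602 = 29.7%, Lakeview 361/2273 = 15.9% → Uptown
Prime: Uptown 64/84 = 76.2%, Lakeview 115/129 = 89.1% → Lakeview
Overall: Uptown 822/2301 = 35.7%, Lakeview 767/3205 = 23.9% → Uptown
Neither sweeps: Uptown wins 2 of 3 groups, Lakeview wins 1. Uptown wins overall but not every group — no Simpson reversal.

No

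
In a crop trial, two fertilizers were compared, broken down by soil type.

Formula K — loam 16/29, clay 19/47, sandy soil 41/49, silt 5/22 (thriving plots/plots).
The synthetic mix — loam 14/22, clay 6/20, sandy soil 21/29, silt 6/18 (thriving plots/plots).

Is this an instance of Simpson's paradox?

No

Loam: Formula K 16/29 = 55.2%, the synthetic mix 14/22 = 63.6% → the synthetic mix
Clay: Formula K 19/47 = 40.4%, the synthetic mix 6/20 = 30.0% → Formula K
Sandy soil: Formula K 41/49 = 83.7%, the synthetic mix 21/29 = 72.4% → Formula K
Silt: Formula K 5/22 = 22.7%, the synthetic mix 6/18 = 33.3% → the synthetic mix
Overall: Formula K 81/147 = 55.1%, the synthetic mix 47/89 = 52.8% → Formula K
Neither sweeps: Formula K wins 2 of 4 groups, the synthetic mix wins 2. Formula K wins overall but not every group — no Simpson reversal.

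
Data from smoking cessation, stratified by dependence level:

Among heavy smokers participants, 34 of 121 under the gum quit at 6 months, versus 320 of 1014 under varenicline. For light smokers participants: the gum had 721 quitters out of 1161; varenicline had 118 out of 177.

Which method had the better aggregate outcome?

Heavy smokers: the gum 34/121 = 28.1%, varenicline 320/1014 = 31.6% → varenicline
Light smokers: the gum 721/1161 = 62.1%, varenicline 118/177 = 66.7% → varenicline
Overall: the gum 755/1282 = 58.9%, varenicline 438/1191 = 36.8% → the gum
(Varenicline wins every dependence group but the gum wins overall — varenicline's participants skew toward the low-rate heavy smokers group.)

the gum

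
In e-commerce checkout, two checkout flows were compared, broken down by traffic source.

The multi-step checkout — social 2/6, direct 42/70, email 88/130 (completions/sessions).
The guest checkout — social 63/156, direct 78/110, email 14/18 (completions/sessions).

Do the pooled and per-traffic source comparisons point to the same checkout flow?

Social: the multi-step checkout 2/6 = 33.3%, the guest checkout 63/156 = 40.4% → the guest checkout
Direct: the multi-step checkout 42/70 = 60.0%, the guest checkout 78/110 = 70.9% → the guest checkout
Email: the multi-step checkout 88/130 = 67.7%, the guest checkout 14/18 = 77.8% → the guest checkout
Overall: the multi-step checkout 132/206 = 64.1%, the guest checkout 155/284 = 54.6% → the multi-step checkout
The guest checkout wins each traffic group but the multi-step checkout wins overall — the comparison reverses. The guest checkout's sessions skew toward social, which has a lower base rate.

No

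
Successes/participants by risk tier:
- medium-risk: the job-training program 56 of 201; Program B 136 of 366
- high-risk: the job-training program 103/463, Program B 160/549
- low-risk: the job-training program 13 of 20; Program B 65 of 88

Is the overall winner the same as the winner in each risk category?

Yes

Medium-risk: the job-training program 56/201 = 27.9%, Program B 136/366 = 37.2% → Program B
High-risk: the job-training program 103/463 = 22.2%, Program B 160/549 = 29.1% → Program B
Low-risk: the job-training program 13/20 = 65.0%, Program B 65/88 = 73.9% → Program B
Overall: the job-training program 172/684 = 25.1%, Program B 361/1003 = 36.0% → Program B
Program B wins overall and in every risk group — no reversal.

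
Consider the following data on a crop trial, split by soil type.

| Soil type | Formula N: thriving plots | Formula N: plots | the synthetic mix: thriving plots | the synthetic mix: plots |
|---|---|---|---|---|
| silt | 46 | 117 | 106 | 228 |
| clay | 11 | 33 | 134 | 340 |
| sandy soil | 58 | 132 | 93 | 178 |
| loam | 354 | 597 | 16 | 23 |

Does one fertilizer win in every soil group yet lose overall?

Yes

Silt: Formula N 46/117 = 39.3%, the synthetic mix 106/228 = 46.5% → the synthetic mix
Clay: Formula N 11/33 = 33.3%, the synthetic mix 134/340 = 39.4% → the synthetic mix
Sandy soil: Formula N 58/132 = 43.9%, the synthetic mix 93/178 = 52.2% → the synthetic mix
Loam: Formula N 354/597 = 59.3%, the synthetic mix 16/23 = 69.6% → the synthetic mix
Overall: Formula N 469/879 = 53.4%, the synthetic mix 349/769 = 45.4% → Formula N
The synthetic mix wins each soil group but Formula N wins overall — the comparison reverses. The synthetic mix's plots skew toward clay, which has a lower base rate.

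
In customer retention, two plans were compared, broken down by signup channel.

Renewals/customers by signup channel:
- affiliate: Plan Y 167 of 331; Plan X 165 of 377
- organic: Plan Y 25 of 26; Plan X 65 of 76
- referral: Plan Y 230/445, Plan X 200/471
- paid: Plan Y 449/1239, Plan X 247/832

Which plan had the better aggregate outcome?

Plan Y

Affiliate: Plan Y 167/331 = 50.5%, Plan X 165/377 = 43.8% → Plan Y
Organic: Plan Y 25/26 = 96.2%, Plan X 65/76 = 85.5% → Plan Y
Referral: Plan Y 230/445 = 51.7%, Plan X 200/471 = 42.5% → Plan Y
Paid: Plan Y 449/1239 = 36.2%, Plan X 247/832 = 29.7% → Plan Y
Overall: Plan Y 871/2041 = 42.7%, Plan X 677/1756 = 38.6% → Plan Y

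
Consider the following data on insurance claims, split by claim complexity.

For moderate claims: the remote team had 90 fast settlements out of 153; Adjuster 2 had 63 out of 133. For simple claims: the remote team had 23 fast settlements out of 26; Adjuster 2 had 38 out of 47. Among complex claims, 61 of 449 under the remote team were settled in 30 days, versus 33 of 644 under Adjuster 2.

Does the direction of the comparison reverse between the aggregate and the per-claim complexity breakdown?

No

Moderate: the remote team 90/153 = 58.8%, Adjuster 2 63/133 = 47.4% → the remote team
Simple: the remote team 23/26 = 88.5%, Adjuster 2 38/47 = 80.9% → the remote team
Complex: the remote team 61/449 = 13.6%, Adjuster 2 33/644 = 5.1% → the remote team
Overall: the remote team 174/628 = 27.7%, Adjuster 2 134/824 = 16.3% → the remote team
The remote team wins overall and in every claim group — no reversal.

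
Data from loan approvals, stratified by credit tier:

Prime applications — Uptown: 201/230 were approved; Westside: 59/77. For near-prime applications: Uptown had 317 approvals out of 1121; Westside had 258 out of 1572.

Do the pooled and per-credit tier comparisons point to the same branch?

Yes

Prime: Uptown 201/230 = 87.4%, Westside 59/77 = 76.6% → Uptown
Near-prime: Uptown 317/1121 = 28.3%, Westside 258/1572 = 16.4% → Uptown
Overall: Uptown 518/1351 = 38.3%, Westside 317/1649 = 19.2% → Uptown
Uptown wins overall and in every credit group — no reversal.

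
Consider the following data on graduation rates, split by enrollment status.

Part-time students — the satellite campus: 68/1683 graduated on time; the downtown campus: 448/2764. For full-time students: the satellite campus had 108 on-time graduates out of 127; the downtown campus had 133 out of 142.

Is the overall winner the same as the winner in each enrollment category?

Part-time: the satellite campus 68/1683 = 4.0%, the downtown campus 448/2764 = 16.2% → the downtown campus
Full-time: the satellite campus 108/127 = 85.0%, the downtown campus 133/142 = 93.7% → the downtown campus
Overall: the satellite campus 176/1810 = 9.7%, the downtown campus 581/2906 = 20.0% → the downtown campus
The downtown campus wins overall and in every enrollment group — no reversal.

Yes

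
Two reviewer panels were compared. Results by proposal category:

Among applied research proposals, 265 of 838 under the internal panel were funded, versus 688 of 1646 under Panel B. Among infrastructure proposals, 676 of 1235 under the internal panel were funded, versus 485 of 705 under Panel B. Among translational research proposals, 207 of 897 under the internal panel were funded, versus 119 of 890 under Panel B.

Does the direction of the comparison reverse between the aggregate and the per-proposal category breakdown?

No

Applied research: the internal panel 265/838 = 31.6%, Panel B 688/1646 = 41.8% → Panel B
Infrastructure: the internal panel 676/1235 = 54.7%, Panel B 485/705 = 68.8% → Panel B
Translational research: the internal panel 207/897 = 23.1%, Panel B 119/890 = 13.4% → the internal panel
Overall: the internal panel 1148/2970 = 38.7%, Panel B 1292/3241 = 39.9% → Panel B
Neither sweeps: the internal panel wins 1 of 3 groups, Panel B wins 2. Panel B wins overall but not every group — no Simpson reversal.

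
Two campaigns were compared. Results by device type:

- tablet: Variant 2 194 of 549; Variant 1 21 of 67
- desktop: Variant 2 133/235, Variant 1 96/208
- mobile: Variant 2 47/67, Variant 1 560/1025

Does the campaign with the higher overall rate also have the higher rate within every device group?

No

Tablet: Variant 2 194/549 = 35.3%, Variant 1 21/67 = 31.3% → Variant 2
Desktop: Variant 2 133/235 = 56.6%, Variant 1 96/208 = 46.2% → Variant 2
Mobile: Variant 2 47/67 = 70.1%, Variant 1 560/1025 = 54.6% → Variant 2
Overall: Variant 2 374/851 = 43.9%, Variant 1 677/1300 = 52.1% → Variant 1
Variant 2 wins each device group but Variant 1 wins overall — the comparison reverses. Variant 2's impressions skew toward tablet, which has a lower base rate.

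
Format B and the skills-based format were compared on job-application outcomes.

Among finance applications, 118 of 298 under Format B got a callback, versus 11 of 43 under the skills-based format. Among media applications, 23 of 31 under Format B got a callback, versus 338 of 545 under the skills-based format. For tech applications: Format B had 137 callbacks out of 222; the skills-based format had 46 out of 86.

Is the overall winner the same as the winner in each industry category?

No

Finance: Format B 118/298 = 39.6%, the skills-based format 11/43 = 25.6% → Format B
Media: Format B 23/31 = 74.2%, the skills-based format 338/545 = 62.0% → Format B
Tech: Format B 137/222 = 61.7%, the skills-based format 46/86 = 53.5% → Format B
Overall: Format B 278/551 = 50.5%, the skills-based format 395/674 = 58.6% → the skills-based format
Format B wins each industry group but the skills-based format wins overall — the comparison reverses. Format B's applications skew toward finance, which has a lower base rate.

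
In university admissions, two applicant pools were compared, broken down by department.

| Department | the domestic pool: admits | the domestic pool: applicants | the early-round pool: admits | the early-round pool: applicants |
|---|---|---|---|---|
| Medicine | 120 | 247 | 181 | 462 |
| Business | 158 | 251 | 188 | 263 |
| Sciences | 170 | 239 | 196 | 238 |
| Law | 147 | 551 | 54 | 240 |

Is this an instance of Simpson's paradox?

Medicine: the domestic pool 120/247 = 48.6%, the early-round pool 181/462 = 39.2% → the domestic pool
Business: the domestic pool 158/251 = 62.9%, the early-round pool 188/263 = 71.5% → the early-round pool
Sciences: the domestic pool 170/239 = 71.1%, the early-round pool 196/238 = 82.4% → the early-round pool
Law: the domestic pool 147/551 = 26.7%, the early-round pool 54/240 = 22.5% → the domestic pool
Overall: the domestic pool 595/1288 = 46.2%, the early-round pool 619/1203 = 51.5% → the early-round pool
Neither sweeps: the domestic pool wins 2 of 4 groups, the early-round pool wins 2. The early-round pool wins overall but not every group — no Simpson reversal.

No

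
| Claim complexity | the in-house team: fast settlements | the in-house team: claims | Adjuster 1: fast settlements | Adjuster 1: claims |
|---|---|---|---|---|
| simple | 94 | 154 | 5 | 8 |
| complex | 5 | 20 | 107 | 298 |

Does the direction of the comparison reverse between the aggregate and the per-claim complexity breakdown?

Simple: the in-house team 94/154 = 61.0%, Adjuster 1 5/8 = 62.5% → Adjuster 1
Complex: the in-house team 5/20 = 25.0%, Adjuster 1 107/298 = 35.9% → Adjuster 1
Overall: the in-house team 99/174 = 56.9%, Adjuster 1 112/306 = 36.6% → the in-house team
Adjuster 1 wins each claim group but the in-house team wins overall — the comparison reverses. Adjuster 1's claims skew toward complex, which has a lower base rate.

Yes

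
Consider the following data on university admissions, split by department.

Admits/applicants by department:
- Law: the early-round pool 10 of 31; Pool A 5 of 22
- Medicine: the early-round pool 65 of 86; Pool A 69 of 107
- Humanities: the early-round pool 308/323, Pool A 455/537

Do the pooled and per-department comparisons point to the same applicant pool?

Law: the early-round pool 10/31 = 32.3%, Pool A 5/22 = 22.7% → the early-round pool
Medicine: the early-round pool 65/86 = 75.6%, Pool A 69/107 = 64.5% → the early-round pool
Humanities: the early-round pool 308/323 = 95.4%, Pool A 455/537 = 84.7% → the early-round pool
Overall: the early-round pool 383/440 = 87.0%, Pool A 529/666 = 79.4% → the early-round pool
The early-round pool wins overall and in every department group — no reversal.

Yes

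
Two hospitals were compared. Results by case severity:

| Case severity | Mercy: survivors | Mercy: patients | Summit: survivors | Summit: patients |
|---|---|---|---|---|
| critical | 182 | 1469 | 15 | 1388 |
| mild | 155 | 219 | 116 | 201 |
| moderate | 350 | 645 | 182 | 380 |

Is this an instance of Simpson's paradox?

No

Critical: Mercy 182/1469 = 12.4%, Summit 15/1388 = 1.1% → Mercy
Mild: Mercy 155/219 = 70.8%, Summit 116/201 = 57.7% → Mercy
Moderate: Mercy 350/645 = 54.3%, Summit 182/380 = 47.9% → Mercy
Overall: Mercy 687/2333 = 29.4%, Summit 313/1969 = 15.9% → Mercy
Mercy wins overall and in every case group — no reversal.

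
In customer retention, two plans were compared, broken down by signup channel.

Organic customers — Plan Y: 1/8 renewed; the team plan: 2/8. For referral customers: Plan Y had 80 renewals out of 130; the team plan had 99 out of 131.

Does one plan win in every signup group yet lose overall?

Organic: Plan Y 1/8 = 12.5%, the team plan 2/8 = 25.0% → the team plan
Referral: Plan Y 80/130 = 61.5%, the team plan 99/131 = 75.6% → the team plan
Overall: Plan Y 81/138 = 58.7%, the team plan 101/139 = 72.7% → the team plan
The team plan wins overall and in every signup group — no reversal.

No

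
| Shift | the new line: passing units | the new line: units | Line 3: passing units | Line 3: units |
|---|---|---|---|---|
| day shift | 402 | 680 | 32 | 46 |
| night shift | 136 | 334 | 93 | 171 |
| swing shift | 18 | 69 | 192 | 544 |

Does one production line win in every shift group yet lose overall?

Day shift: the new line 402/680 = 59.1%, Line 3 32/46 = 69.6% → Line 3
Night shift: the new line 136/334 = 40.7%, Line 3 93/171 = 54.4% → Line 3
Swing shift: the new line 18/69 = 26.1%, Line 3 192/544 = 35.3% → Line 3
Overall: the new line 556/1083 = 51.3%, Line 3 317/761 = 41.7% → the new line
Line 3 wins each shift group but the new line wins overall — the comparison reverses. Line 3's units skew toward swing shift, which has a lower base rate.

Yes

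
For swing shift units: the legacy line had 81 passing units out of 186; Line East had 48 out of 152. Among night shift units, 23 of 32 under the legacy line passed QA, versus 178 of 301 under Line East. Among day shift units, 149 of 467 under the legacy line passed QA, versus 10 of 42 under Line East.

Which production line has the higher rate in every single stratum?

Swing shift: the legacy line 81/186 = 43.5%, Line East 48/152 = 31.6% → the legacy line
Night shift: the legacy line 23/32 = 71.9%, Line East 178/301 = 59.1% → the legacy line
Day shift: the legacy line 149/467 = 31.9%, Line East 10/42 = 23.8% → the legacy line
The legacy line has the higher rate in all 3 groups.

the legacy line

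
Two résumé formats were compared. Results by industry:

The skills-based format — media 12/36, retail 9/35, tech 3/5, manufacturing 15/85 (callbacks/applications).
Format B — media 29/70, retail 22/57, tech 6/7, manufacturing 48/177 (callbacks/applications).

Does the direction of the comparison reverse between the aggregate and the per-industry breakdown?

No

Media: the skills-based format 12/36 = 33.3%, Format B 29/70 = 41.4% → Format B
Retail: the skills-based format 9/35 = 25.7%, Format B 22/57 = 38.6% → Format B
Tech: the skills-based format 3/5 = 60.0%, Format B 6/7 = 85.7% → Format B
Manufacturing: the skills-based format 15/85 = 17.6%, Format B 48/177 = 27.1% → Format B
Overall: the skills-based format 39/161 = 24.2%, Format B 105/311 = 33.8% → Format B
Format B wins overall and in every industry group — no reversal.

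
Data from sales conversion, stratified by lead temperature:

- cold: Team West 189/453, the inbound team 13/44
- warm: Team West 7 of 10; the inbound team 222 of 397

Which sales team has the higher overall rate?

Cold: Team West 189/453 = 41.7%, the inbound team 13/44 = 29.5% → Team West
Warm: Team West 7/10 = 70.0%, the inbound team 222/397 = 55.9% → Team West
Overall: Team West 196/463 = 42.3%, the inbound team 235/441 = 53.3% → the inbound team
(Team West wins every lead group but the inbound team wins overall — Team West's leads skew toward the low-rate cold group.)

the inbound team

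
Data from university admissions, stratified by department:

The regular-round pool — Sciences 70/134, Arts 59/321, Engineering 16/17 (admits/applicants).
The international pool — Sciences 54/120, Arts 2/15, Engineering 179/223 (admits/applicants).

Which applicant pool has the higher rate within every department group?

Sciences: the regular-round pool 70/134 = 52.2%, the international pool 54/120 = 45.0% → the regular-round pool
Arts: the regular-round pool 59/321 = 18.4%, the international pool 2/15 = 13.3% → the regular-round pool
Engineering: the regular-round pool 16/17 = 94.1%, the international pool 179/223 = 80.3% → the regular-round pool
The regular-round pool has the higher rate in all 3 groups.

the regular-round pool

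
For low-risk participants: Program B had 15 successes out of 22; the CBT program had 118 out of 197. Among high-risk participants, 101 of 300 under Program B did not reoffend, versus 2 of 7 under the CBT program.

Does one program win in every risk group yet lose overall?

Low-risk: Program B 15/22 = 68.2%, the CBT program 118/197 = 59.9% → Program B
High-risk: Program B 101/300 = 33.7%, the CBT program 2/7 = 28.6% → Program B
Overall: Program B 116/322 = 36.0%, the CBT program 120/204 = 58.8% → the CBT program
Program B wins each risk group but the CBT program wins overall — the comparison reverses. Program B's participants skew toward high-risk, which has a lower base rate.

Yes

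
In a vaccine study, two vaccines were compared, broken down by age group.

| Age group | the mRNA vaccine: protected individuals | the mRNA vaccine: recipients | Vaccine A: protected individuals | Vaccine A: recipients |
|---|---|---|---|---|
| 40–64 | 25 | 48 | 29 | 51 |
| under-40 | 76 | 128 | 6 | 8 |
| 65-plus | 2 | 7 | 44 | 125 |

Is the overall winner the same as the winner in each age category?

No

40–64: the mRNA vaccine 25/48 = 52.1%, Vaccine A 29/51 = 56.9% → Vaccine A
Under-40: the mRNA vaccine 76/128 = 59.4%, Vaccine A 6/8 = 75.0% → Vaccine A
65-plus: the mRNA vaccine 2/7 = 28.6%, Vaccine A 44/125 = 35.2% → Vaccine A
Overall: the mRNA vaccine 103/183 = 56.3%, Vaccine A 79/184 = 42.9% → the mRNA vaccine
Vaccine A wins each age group but the mRNA vaccine wins overall — the comparison reverses. Vaccine A's recipients skew toward 65-plus, which has a lower base rate.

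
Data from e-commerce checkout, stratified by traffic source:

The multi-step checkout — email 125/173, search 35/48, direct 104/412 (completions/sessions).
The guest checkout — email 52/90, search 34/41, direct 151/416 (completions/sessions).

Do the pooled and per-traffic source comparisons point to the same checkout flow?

No

Email: the multi-step checkout 125/173 = 72.3%, the guest checkout 52/90 = 57.8% → the multi-step checkout
Search: the multi-step checkout 35/48 = 72.9%, the guest checkout 34/41 = 82.9% → the guest checkout
Direct: the multi-step checkout 104/412 = 25.2%, the guest checkout 151/416 = 36.3% → the guest checkout
Overall: the multi-step checkout 264/633 = 41.7%, the guest checkout 237/547 = 43.3% → the guest checkout
Neither sweeps: the multi-step checkout wins 1 of 3 groups, the guest checkout wins 2. The guest checkout wins overall but not every group — no Simpson reversal.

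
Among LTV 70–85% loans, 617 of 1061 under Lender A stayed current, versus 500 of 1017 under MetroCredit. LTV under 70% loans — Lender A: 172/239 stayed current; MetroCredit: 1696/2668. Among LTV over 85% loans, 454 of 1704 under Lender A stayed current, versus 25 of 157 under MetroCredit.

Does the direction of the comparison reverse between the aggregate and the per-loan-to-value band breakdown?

LTV 70–85%: Lender A 617/1061 = 58.2%, MetroCredit 500/1017 = 49.2% → Lender A
LTV under 70%: Lender A 172/239 = 72.0%, MetroCredit 1696/2668 = 63.6% → Lender A
LTV over 85%: Lender A 454/1704 = 26.6%, MetroCredit 25/157 = 15.9% → Lender A
Overall: Lender A 1243/3004 = 41.4%, MetroCredit 2221/3842 = 57.8% → MetroCredit
Lender A wins each loan-to-value group but MetroCredit wins overall — the comparison reverses. Lender A's loans skew toward LTV over 85%, which has a lower base rate.

Yes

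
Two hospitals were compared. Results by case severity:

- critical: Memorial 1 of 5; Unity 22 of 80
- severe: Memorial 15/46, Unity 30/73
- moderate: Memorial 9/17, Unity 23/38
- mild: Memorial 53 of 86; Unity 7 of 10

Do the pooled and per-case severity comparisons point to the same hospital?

No

Critical: Memorial 1/5 = 20.0%, Unity 22/80 = 27.5% → Unity
Severe: Memorial 15/46 = 32.6%, Unity 30/73 = 41.1% → Unity
Moderate: Memorial 9/17 = 52.9%, Unity 23/38 = 60.5% → Unity
Mild: Memorial 53/86 = 61.6%, Unity 7/10 = 70.0% → Unity
Overall: Memorial 78/154 = 50.6%, Unity 82/201 = 40.8% → Memorial
Unity wins each case group but Memorial wins overall — the comparison reverses. Unity's patients skew toward critical, which has a lower base rate.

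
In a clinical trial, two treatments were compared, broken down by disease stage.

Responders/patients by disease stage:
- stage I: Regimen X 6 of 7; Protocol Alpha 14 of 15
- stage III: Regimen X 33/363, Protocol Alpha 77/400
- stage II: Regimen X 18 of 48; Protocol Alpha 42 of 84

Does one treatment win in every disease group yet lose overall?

No

Stage I: Regimen X 6/7 = 85.7%, Protocol Alpha 14/15 = 93.3% → Protocol Alpha
Stage III: Regimen X 33/363 = 9.1%, Protocol Alpha 77/400 = 19.2% → Protocol Alpha
Stage II: Regimen X 18/48 = 37.5%, Protocol Alpha 42/84 = 50.0% → Protocol Alpha
Overall: Regimen X 57/418 = 13.6%, Protocol Alpha 133/499 = 26.7% → Protocol Alpha
Protocol Alpha wins overall and in every disease group — no reversal.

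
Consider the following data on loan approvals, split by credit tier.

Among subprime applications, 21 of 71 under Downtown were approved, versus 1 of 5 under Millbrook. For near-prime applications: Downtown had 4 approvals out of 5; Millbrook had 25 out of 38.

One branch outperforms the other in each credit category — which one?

Subprime: Downtown 21/71 = 29.6%, Millbrook 1/5 = 20.0% → Downtown
Near-prime: Downtown 4/5 = 80.0%, Millbrook 25/38 = 65.8% → Downtown
Downtown has the higher rate in both groups.

Downtown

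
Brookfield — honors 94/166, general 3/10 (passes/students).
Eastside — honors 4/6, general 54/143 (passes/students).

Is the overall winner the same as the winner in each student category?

No

Honors: Brookfield 94/166 = 56.6%, Eastside 4/6 = 66.7% → Eastside
General: Brookfield 3/10 = 30.0%, Eastside 54/143 = 37.8% → Eastside
Overall: Brookfield 97/176 = 55.1%, Eastside 58/149 = 38.9% → Brookfield
Eastside wins each student group but Brookfield wins overall — the comparison reverses. Eastside's students skew toward general, which has a lower base rate.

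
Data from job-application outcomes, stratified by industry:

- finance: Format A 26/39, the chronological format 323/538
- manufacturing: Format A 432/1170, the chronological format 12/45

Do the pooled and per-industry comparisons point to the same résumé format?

No

Finance: Format A 26/39 = 66.7%, the chronological format 323/538 = 60.0% → Format A
Manufacturing: Format A 432/1170 = 36.9%, the chronological format 12/45 = 26.7% → Format A
Overall: Format A 458/1209 = 37.9%, the chronological format 335/583 = 57.5% → the chronological format
Format A wins each industry group but the chronological format wins overall — the comparison reverses. Format A's applications skew toward manufacturing, which has a lower base rate.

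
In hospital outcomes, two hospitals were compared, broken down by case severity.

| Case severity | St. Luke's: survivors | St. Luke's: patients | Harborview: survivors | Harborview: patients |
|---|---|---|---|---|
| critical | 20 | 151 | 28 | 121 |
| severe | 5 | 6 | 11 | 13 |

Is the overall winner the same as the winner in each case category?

Critical: St. Luke's 20/151 = 13.2%, Harborview 28/121 = 23.1% → Harborview
Severe: St. Luke's 5/6 = 83.3%, Harborview 11/13 = 84.6% → Harborview
Overall: St. Luke's 25/157 = 15.9%, Harborview 39/134 = 29.1% → Harborview
Harborview wins overall and in every case group — no reversal.

Yes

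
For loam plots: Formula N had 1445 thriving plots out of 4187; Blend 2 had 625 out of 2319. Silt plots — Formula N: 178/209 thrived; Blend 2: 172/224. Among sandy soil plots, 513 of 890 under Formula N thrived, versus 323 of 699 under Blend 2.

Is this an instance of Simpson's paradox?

Loam: Formula N 1445/4187 = 34.5%, Blend 2 625/2319 = 27.0% → Formula N
Silt: Formula N 178/209 = 85.2%, Blend 2 172/224 = 76.8% → Formula N
Sandy soil: Formula N 513/890 = 57.6%, Blend 2 323/699 = 46.2% → Formula N
Overall: Formula N 2136/5286 = 40.4%, Blend 2 1120/3242 = 34.5% → Formula N
Formula N wins overall and in every soil group — no reversal.

No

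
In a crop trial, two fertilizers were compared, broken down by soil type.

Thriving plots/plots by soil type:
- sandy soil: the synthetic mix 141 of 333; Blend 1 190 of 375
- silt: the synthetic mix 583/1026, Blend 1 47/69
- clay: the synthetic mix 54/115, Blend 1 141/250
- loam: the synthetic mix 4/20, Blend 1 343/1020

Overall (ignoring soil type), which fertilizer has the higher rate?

the synthetic mix

Sandy soil: the synthetic mix 141/333 = 42.3%, Blend 1 190/375 = 50.7% → Blend 1
Silt: the synthetic mix 583/1026 = 56.8%, Blend 1 47/69 = 68.1% → Blend 1
Clay: the synthetic mix 54/115 = 47.0%, Blend 1 141/250 = 56.4% → Blend 1
Loam: the synthetic mix 4/20 = 20.0%, Blend 1 343/1020 = 33.6% → Blend 1
Overall: the synthetic mix 782/1494 = 52.3%, Blend 1 721/1714 = 42.1% → the synthetic mix
(Blend 1 wins every soil group but the synthetic mix wins overall — Blend 1's plots skew toward the low-rate loam group.)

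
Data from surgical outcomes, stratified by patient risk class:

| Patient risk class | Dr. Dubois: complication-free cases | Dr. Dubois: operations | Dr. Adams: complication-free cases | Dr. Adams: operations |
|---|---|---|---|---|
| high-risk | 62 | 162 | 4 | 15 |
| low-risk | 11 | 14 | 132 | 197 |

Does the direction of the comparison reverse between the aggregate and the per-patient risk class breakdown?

Yes

High-risk: Dr. Dubois 62/162 = 38.3%, Dr. Adams 4/15 = 26.7% → Dr. Dubois
Low-risk: Dr. Dubois 11/14 = 78.6%, Dr. Adams 132/197 = 67.0% → Dr. Dubois
Overall: Dr. Dubois 73/176 = 41.5%, Dr. Adams 136/212 = 64.2% → Dr. Adams
Dr. Dubois wins each patient risk group but Dr. Adams wins overall — the comparison reverses. Dr. Dubois's operations skew toward high-risk, which has a lower base rate.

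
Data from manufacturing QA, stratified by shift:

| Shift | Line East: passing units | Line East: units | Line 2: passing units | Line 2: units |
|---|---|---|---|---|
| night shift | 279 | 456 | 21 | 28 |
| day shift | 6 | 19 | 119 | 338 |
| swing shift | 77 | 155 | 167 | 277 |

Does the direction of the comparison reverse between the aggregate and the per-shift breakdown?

Night shift: Line East 279/456 = 61.2%, Line 2 21/28 = 75.0% → Line 2
Day shift: Line East 6/19 = 31.6%, Line 2 119/338 = 35.2% → Line 2
Swing shift: Line East 77/155 = 49.7%, Line 2 167/277 = 60.3% → Line 2
Overall: Line East 362/630 = 57.5%, Line 2 307/643 = 47.7% → Line East
Line 2 wins each shift group but Line East wins overall — the comparison reverses. Line 2's units skew toward day shift, which has a lower base rate.

Yes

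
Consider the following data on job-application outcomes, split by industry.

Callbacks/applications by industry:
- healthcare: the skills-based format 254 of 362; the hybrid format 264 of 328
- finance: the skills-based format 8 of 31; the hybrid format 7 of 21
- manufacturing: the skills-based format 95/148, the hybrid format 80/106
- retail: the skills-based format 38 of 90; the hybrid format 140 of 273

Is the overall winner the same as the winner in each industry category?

Yes

Healthcare: the skills-based format 254/362 = 70.2%, the hybrid format 264/328 = 80.5% → the hybrid format
Finance: the skills-based format 8/31 = 25.8%, the hybrid format 7/21 = 33.3% → the hybrid format
Manufacturing: the skills-based format 95/148 = 64.2%, the hybrid format 80/106 = 75.5% → the hybrid format
Retail: the skills-based format 38/90 = 42.2%, the hybrid format 140/273 = 51.3% → the hybrid format
Overall: the skills-based format 395/631 = 62.6%, the hybrid format 491/728 = 67.4% → the hybrid format
The hybrid format wins overall and in every industry group — no reversal.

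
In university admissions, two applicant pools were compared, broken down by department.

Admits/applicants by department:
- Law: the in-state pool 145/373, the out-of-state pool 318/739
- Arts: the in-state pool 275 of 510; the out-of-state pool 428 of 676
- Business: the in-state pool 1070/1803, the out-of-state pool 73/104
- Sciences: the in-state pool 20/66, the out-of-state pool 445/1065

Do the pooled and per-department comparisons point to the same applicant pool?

Law: the in-state pool 145/373 = 38.9%, the out-of-state pool 318/739 = 43.0% → the out-of-state pool
Arts: the in-state pool 275/510 = 53.9%, the out-of-state pool 428/676 = 63.3% → the out-of-state pool
Business: the in-state pool 1070/1803 = 59.3%, the out-of-state pool 73/104 = 70.2% → the out-of-state pool
Sciences: the in-state pool 20/66 = 30.3%, the out-of-state pool 445/1065 = 41.8% → the out-of-state pool
Overall: the in-state pool 1510/2752 = 54.9%, the out-of-state pool 1264/2584 = 48.9% → the in-state pool
The out-of-state pool wins each department group but the in-state pool wins overall — the comparison reverses. The out-of-state pool's applicants skew toward Sciences, which has a lower base rate.

No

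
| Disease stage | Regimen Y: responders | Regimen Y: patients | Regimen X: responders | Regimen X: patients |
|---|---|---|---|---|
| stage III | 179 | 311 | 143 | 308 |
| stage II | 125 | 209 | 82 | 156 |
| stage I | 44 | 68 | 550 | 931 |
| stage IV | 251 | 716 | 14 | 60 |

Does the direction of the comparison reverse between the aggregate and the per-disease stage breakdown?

Yes

Stage III: Regimen Y 179/311 = 57.6%, Regimen X 143/308 = 46.4% → Regimen Y
Stage II: Regimen Y 125/209 = 59.8%, Regimen X 82/156 = 52.6% → Regimen Y
Stage I: Regimen Y 44/68 = 64.7%, Regimen X 550/931 = 59.1% → Regimen Y
Stage IV: Regimen Y 251/716 = 35.1%, Regimen X 14/60 = 23.3% → Regimen Y
Overall: Regimen Y 599/1304 = 45.9%, Regimen X 789/1455 = 54.2% → Regimen X
Regimen Y wins each disease group but Regimen X wins overall — the comparison reverses. Regimen Y's patients skew toward stage IV, which has a lower base rate.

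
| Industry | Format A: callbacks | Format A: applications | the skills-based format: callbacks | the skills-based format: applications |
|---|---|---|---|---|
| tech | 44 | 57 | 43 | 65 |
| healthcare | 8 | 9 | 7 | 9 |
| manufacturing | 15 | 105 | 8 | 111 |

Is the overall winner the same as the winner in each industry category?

Tech: Format A 44/57 = 77.2%, the skills-based format 43/65 = 66.2% → Format A
Healthcare: Format A 8/9 = 88.9%, the skills-based format 7/9 = 77.8% → Format A
Manufacturing: Format A 15/105 = 14.3%, the skills-based format 8/111 = 7.2% → Format A
Overall: Format A 67/171 = 39.2%, the skills-based format 58/185 = 31.4% → Format A
Format A wins overall and in every industry group — no reversal.

Yes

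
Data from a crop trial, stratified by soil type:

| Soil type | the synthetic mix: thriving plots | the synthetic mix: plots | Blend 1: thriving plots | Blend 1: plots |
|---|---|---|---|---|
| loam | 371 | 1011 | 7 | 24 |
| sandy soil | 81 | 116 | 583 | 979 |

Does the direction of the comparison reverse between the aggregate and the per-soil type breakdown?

Yes

Loam: the synthetic mix 371/1011 = 36.7%, Blend 1 7/24 = 29.2% → the synthetic mix
Sandy soil: the synthetic mix 81/116 = 69.8%, Blend 1 583/979 = 59.6% → the synthetic mix
Overall: the synthetic mix 452/1127 = 40.1%, Blend 1 590/1003 = 58.8% → Blend 1
The synthetic mix wins each soil group but Blend 1 wins overall — the comparison reverses. The synthetic mix's plots skew toward loam, which has a lower base rate.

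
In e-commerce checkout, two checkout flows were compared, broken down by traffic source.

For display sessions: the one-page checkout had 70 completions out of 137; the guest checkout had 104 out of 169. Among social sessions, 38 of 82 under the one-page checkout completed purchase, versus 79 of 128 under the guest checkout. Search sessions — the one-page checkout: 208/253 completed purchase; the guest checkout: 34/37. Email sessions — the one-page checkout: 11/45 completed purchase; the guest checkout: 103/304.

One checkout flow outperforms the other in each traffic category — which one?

Display: the one-page checkout 70/137 = 51.1%, the guest checkout 104/169 = 61.5% → the guest checkout
Social: the one-page checkout 38/82 = 46.3%, the guest checkout 79/128 = 61.7% → the guest checkout
Search: the one-page checkout 208/253 = 82.2%, the guest checkout 34/37 = 91.9% → the guest checkout
Email: the one-page checkout 11/45 = 24.4%, the guest checkout 103/304 = 33.9% → the guest checkout
The guest checkout has the higher rate in all 4 groups.

the guest checkout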